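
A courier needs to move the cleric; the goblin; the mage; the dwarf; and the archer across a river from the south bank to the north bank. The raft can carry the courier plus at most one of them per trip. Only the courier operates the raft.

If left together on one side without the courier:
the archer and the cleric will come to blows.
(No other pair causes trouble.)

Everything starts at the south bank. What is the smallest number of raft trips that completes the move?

Counting alone: the courier can take at most 1 across per trip to the north bank, so moving all 5 needs at least 5 loaded trips out, with a return between consecutive ones — at least 9 crossings.
The plan below uses exactly 9 crossings, so it is optimal:
1. Courier goes to the north bank with the cleric.  [the south bank: the archer, the dwarf, the goblin, the mage | the north bank: the cleric]
2. Courier goes back to the south bank alone.  [the south bank: the archer, the dwarf, the goblin, the mage | the north bank: the cleric]
3. Courier goes to the north bank with the goblin.  [the south bank: the archer, the dwarf, the mage | the north bank: the cleric, the goblin]
4. Courier goes back to the south bank alone.  [the south bank: the archer, the dwarf, the mage | the north bank: the cleric, the goblin]
5. Courier goes to the north bank with the mage.  [the south bank: the archer, the dwarf | the north bank: the cleric, the goblin, the mage]
6. Courier goes back to the south bank alone.  [the south bank: the archer, the dwarf | the north bank: the cleric, the goblin, the mage]
7. Courier goes to the north bank with the dwarf.  [the south bank: the archer | the north bank: the cleric, the dwarf, the goblin, the mage]
8. Courier goes back to the south bank alone.  [the south bank: the archer | the north bank: the cleric, the dwarf, the goblin, the mage]
9. Courier goes to the north bank with the archer.  [the south bank: — | the north bank: the archer, the cleric, the dwarf, the goblin, the mage]

9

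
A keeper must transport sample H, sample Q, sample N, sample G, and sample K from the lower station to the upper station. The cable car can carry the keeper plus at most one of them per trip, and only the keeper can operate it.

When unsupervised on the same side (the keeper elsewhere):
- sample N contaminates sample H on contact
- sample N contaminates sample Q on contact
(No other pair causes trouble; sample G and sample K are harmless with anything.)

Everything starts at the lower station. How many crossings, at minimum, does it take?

Counting alone: the keeper can take at most 1 across per trip to the upper station, so moving all 5 needs at least 5 loaded trips out, with a return between consecutive ones — at least 9 crossings.
The safety rule pushes this higher. Following every safe sequence of crossings, the most of the 5 that can be at the upper station as the cable car arrives there on crossing 9 is 4 — never all 5.
So no plan with fewer than 11 crossings exists, and this one achieves 11:
1. Keeper goes to the upper station with sample N.  [the lower station: sample G, sample H, sample K, sample Q | the upper station: sample N]
2. Keeper goes back to the lower station alone.  [the lower station: sample G, sample H, sample K, sample Q | the upper station: sample N]
3. Keeper goes to the upper station with sample H.  [the lower station: sample G, sample K, sample Q | the upper station: sample H, sample N]
4. Keeper goes back to the lower station with sample N.  [the lower station: sample G, sample K, sample N, sample Q | the upper station: sample H]
5. Keeper goes to the upper station with sample Q.  [the lower station: sample G, sample K, sample N | the upper station: sample H, sample Q]
6. Keeper goes back to the lower station alone.  [the lower station: sample G, sample K, sample N | the upper station: sample H, sample Q]
7. Keeper goes to the upper station with sample G.  [the lower station: sample K, sample N | the upper station: sample G, sample H, sample Q]
8. Keeper goes back to the lower station alone.  [the lower station: sample K, sample N | the upper station: sample G, sample H, sample Q]
9. Keeper goes to the upper station with sample K.  [the lower station: sample N | the upper station: sample G, sample H, sample K, sample Q]
10. Keeper goes back to the lower station alone.  [the lower station: sample N | the upper station: sample G, sample H, sample K, sample Q]
11. Keeper goes to the upper station with sample N.  [the lower station: — | the upper station: sample G, sample H, sample K, sample N, sample Q]

11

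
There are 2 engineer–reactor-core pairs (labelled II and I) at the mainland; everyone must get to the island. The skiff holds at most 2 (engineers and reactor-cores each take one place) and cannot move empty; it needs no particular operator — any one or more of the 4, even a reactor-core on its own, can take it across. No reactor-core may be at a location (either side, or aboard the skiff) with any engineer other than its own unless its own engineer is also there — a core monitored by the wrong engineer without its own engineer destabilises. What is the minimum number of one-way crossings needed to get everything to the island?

Counting alone: each trip to the island takes at most 2 across and each return brings at least 1 back, so after t trips out (and t−1 returns) at most 2t − (t−1) of the 4 are across; that first reaches 4 at t = 3, so at least 5 crossings are needed.
The plan below uses exactly 5 crossings, so it is optimal:
1. engineer II and reactor-core II cross → the island.
2. engineer II crosses ← the mainland.
3. engineer I and engineer II cross → the island.
4. engineer I crosses ← the mainland.
5. engineer I and reactor-core I cross → the island.

5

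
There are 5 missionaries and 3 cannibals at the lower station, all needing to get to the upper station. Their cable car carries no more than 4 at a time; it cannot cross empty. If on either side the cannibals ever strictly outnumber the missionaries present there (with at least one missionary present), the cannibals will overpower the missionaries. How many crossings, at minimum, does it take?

Counting alone: each trip to the upper station takes at most 4 across and each return brings at least 1 back, so after t trips out (and t−1 returns) at most 4t − (t−1) of the 8 are across; that first reaches 8 at t = 3, so at least 5 crossings are needed.
The plan below uses exactly 5 crossings, so it is optimal:
1. 2 cannibals → the upper station.  (the lower station: 5M 1C; the upper station: 0M 2C)
2. 1 cannibal ← the lower station.  (the lower station: 5M 2C; the upper station: 0M 1C)
3. 3 missionaries and 1 cannibal → the upper station.  (the lower station: 2M 1C; the upper station: 3M 2C)
4. 1 cannibal ← the lower station.  (the lower station: 2M 2C; the upper station: 3M 1C)
5. 2 missionaries and 2 cannibals → the upper station.  (the lower station: 0M 0C; the upper station: 5M 3C)

5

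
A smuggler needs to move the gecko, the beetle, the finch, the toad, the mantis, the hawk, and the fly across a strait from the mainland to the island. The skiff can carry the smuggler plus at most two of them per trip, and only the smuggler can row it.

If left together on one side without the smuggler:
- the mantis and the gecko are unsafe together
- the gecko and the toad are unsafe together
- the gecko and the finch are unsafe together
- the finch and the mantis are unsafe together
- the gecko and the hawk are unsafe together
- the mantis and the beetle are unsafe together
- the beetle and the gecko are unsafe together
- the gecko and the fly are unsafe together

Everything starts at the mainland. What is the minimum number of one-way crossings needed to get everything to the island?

11

Counting alone: the smuggler can take at most 2 across per trip to the island, so moving all 7 needs at least 4 loaded trips out, with a return between consecutive ones — at least 7 crossings.
The safety rule pushes this higher. Following every safe sequence of crossings, the most of the 7 that can be at the island as the skiff arrives there on crossings 7, 9 is 5, 6 respectively — never all 7.
So no plan with fewer than 11 crossings exists, and this one achieves 11:
1. Smuggler goes to the island with the gecko and the mantis.  [the mainland: the beetle, the finch, the fly, the hawk, the toad | the island: the gecko, the mantis]
2. Smuggler goes back to the mainland with the gecko.  [the mainland: the beetle, the finch, the fly, the gecko, the hawk, the toad | the island: the mantis]
3. Smuggler goes to the island with the gecko and the toad.  [the mainland: the beetle, the finch, the fly, the hawk | the island: the gecko, the mantis, the toad]
4. Smuggler goes back to the mainland with the gecko.  [the mainland: the beetle, the finch, the fly, the gecko, the hawk | the island: the mantis, the toad]
5. Smuggler goes to the island with the gecko and the hawk.  [the mainland: the beetle, the finch, the fly | the island: the gecko, the hawk, the mantis, the toad]
6. Smuggler goes back to the mainland with the gecko.  [the mainland: the beetle, the finch, the fly, the gecko | the island: the hawk, the mantis, the toad]
7. Smuggler goes to the island with the fly and the gecko.  [the mainland: the beetle, the finch | the island: the fly, the gecko, the hawk, the mantis, the toad]
8. Smuggler goes back to the mainland with the gecko.  [the mainland: the beetle, the finch, the gecko | the island: the fly, the hawk, the mantis, the toad]
9. Smuggler goes to the island with the beetle and the finch.  [the mainland: the gecko | the island: the beetle, the finch, the fly, the hawk, the mantis, the toad]
10. Smuggler goes back to the mainland with the mantis.  [the mainland: the gecko, the mantis | the island: the beetle, the finch, the fly, the hawk, the toad]
11. Smuggler goes to the island with the gecko and the mantis.  [the mainland: — | the island: the beetle, the finch, the fly, the gecko, the hawk, the mantis, the toad]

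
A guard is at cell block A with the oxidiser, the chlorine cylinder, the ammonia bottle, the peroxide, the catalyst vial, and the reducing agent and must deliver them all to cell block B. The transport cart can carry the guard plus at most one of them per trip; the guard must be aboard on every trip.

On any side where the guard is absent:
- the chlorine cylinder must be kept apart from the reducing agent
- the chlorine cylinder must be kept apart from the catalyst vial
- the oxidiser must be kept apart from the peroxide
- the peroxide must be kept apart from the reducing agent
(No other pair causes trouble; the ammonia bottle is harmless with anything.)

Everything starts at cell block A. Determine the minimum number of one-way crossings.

Whatever the first load, the items left behind include a forbidden pair without the guard. No opening move is safe, so no plan exists.

impossible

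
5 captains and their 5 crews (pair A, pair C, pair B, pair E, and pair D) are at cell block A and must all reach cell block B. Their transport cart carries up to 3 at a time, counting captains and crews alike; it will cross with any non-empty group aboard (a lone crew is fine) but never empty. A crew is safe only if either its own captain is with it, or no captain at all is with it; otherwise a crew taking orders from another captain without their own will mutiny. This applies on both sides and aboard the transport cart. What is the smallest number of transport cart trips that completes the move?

Counting alone: each trip to cell block B takes at most 3 across and each return brings at least 1 back, so after t trips out (and t−1 returns) at most 3t − (t−1) of the 10 are across; that first reaches 10 at t = 5, so at least 9 crossings are needed.
The safety rule pushes this higher. Following every safe sequence of crossings, the most of the 10 that can be at cell block B as the transport cart arrives there on crossing 9 is 9 — never all 10.
So no plan with fewer than 11 crossings exists, and this one achieves 11:
1. captain A and crew A cross → cell block B.
2. captain A crosses ← cell block A.
3. crew B, crew C, and crew E cross → cell block B.
4. crew A crosses ← cell block A.
5. captain B, captain C, and captain E cross → cell block B.
6. captain C and crew C cross ← cell block A.
7. captain A, captain C, and captain D cross → cell block B.
8. crew B crosses ← cell block A.
9. crew A and crew C cross → cell block B.
10. crew A crosses ← cell block A.
11. crew A, crew B, and crew D cross → cell block B.

11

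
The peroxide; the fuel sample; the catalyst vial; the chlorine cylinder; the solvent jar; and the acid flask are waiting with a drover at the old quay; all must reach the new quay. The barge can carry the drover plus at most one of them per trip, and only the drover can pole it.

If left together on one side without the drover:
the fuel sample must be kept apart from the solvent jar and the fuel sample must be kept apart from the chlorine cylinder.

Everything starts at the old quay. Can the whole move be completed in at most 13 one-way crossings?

Yes — this plan uses 13 crossings (≤ 13):
1. Drover goes to the new quay with the fuel sample.  [the old quay: the acid flask, the catalyst vial, the chlorine cylinder, the peroxide, the solvent jar | the new quay: the fuel sample]
2. Drover goes back to the old quay alone.  [the old quay: the acid flask, the catalyst vial, the chlorine cylinder, the peroxide, the solvent jar | the new quay: the fuel sample]
3. Drover goes to the new quay with the peroxide.  [the old quay: the acid flask, the catalyst vial, the chlorine cylinder, the solvent jar | the new quay: the fuel sample, the peroxide]
4. Drover goes back to the old quay alone.  [the old quay: the acid flask, the catalyst vial, the chlorine cylinder, the solvent jar | the new quay: the fuel sample, the peroxide]
5. Drover goes to the new quay with the catalyst vial.  [the old quay: the acid flask, the chlorine cylinder, the solvent jar | the new quay: the catalyst vial, the fuel sample, the peroxide]
6. Drover goes back to the old quay alone.  [the old quay: the acid flask, the chlorine cylinder, the solvent jar | the new quay: the catalyst vial, the fuel sample, the peroxide]
7. Drover goes to the new quay with the chlorine cylinder.  [the old quay: the acid flask, the solvent jar | the new quay: the catalyst vial, the chlorine cylinder, the fuel sample, the peroxide]
8. Drover goes back to the old quay with the fuel sample.  [the old quay: the acid flask, the fuel sample, the solvent jar | the new quay: the catalyst vial, the chlorine cylinder, the peroxide]
9. Drover goes to the new quay with the solvent jar.  [the old quay: the acid flask, the fuel sample | the new quay: the catalyst vial, the chlorine cylinder, the peroxide, the solvent jar]
10. Drover goes back to the old quay alone.  [the old quay: the acid flask, the fuel sample | the new quay: the catalyst vial, the chlorine cylinder, the peroxide, the solvent jar]
11. Drover goes to the new quay with the acid flask.  [the old quay: the fuel sample | the new quay: the acid flask, the catalyst vial, the chlorine cylinder, the peroxide, the solvent jar]
12. Drover goes back to the old quay alone.  [the old quay: the fuel sample | the new quay: the acid flask, the catalyst vial, the chlorine cylinder, the peroxide, the solvent jar]
13. Drover goes to the new quay with the fuel sample.  [the old quay: — | the new quay: the acid flask, the catalyst vial, the chlorine cylinder, the fuel sample, the peroxide, the solvent jar]

Yes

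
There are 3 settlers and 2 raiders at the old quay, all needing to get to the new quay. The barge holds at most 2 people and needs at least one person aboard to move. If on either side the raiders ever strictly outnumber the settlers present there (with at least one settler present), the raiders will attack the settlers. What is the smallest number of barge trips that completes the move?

7

Counting alone: each trip to the new quay takes at most 2 across and each return brings at least 1 back, so after t trips out (and t−1 returns) at most 2t − (t−1) of the 5 are across; that first reaches 5 at t = 4, so at least 7 crossings are needed.
The plan below uses exactly 7 crossings, so it is optimal:
1. 2 raiders → the new quay.  (the old quay: 3S 0R; the new quay: 0S 2R)
2. 1 raider ← the old quay.  (the old quay: 3S 1R; the new quay: 0S 1R)
3. 2 settlers → the new quay.  (the old quay: 1S 1R; the new quay: 2S 1R)
4. 1 settler ← the old quay.  (the old quay: 2S 1R; the new quay: 1S 1R)
5. 1 settler and 1 raider → the new quay.  (the old quay: 1S 0R; the new quay: 2S 2R)
6. 1 raider ← the old quay.  (the old quay: 1S 1R; the new quay: 2S 1R)
7. 1 settler and 1 raider → the new quay.  (the old quay: 0S 0R; the new quay: 3S 2R)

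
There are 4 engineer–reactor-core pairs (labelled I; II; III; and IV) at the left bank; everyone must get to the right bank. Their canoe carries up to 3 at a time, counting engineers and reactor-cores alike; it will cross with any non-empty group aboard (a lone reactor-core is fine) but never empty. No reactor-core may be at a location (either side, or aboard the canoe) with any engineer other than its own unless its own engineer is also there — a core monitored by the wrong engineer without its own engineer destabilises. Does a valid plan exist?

1. engineer I and reactor-core I cross → the right bank.
2. engineer I crosses ← the left bank.
3. engineer I, engineer II, and reactor-core II cross → the right bank.
4. engineer I and reactor-core I cross ← the left bank.
5. engineer I, engineer III, and engineer IV cross → the right bank.
6. reactor-core II crosses ← the left bank.
7. reactor-core I and reactor-core II cross → the right bank.
8. reactor-core I crosses ← the left bank.
9. reactor-core I, reactor-core III, and reactor-core IV cross → the right bank.

Yes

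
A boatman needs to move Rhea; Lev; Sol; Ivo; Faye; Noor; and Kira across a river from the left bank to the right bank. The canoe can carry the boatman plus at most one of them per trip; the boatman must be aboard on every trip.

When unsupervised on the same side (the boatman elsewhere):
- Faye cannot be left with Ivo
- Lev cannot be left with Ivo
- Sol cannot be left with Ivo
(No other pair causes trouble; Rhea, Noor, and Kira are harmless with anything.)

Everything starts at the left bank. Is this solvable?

No

Following every safe sequence of crossings from the start, the most of the 7 that can be at the right bank as the canoe arrives there on crossings 1, 3, 5, 7, 9 is 1, 2, 3, 4, 5 respectively; the best ever achieved is 5 of 7.
From crossing 11 on, no configuration arises that was not already reachable earlier: only 72 distinct safe configurations (who is on which side, and where the canoe is) can ever be reached, none of them has everyone across, and every continuation just revisits them. So no valid plan exists.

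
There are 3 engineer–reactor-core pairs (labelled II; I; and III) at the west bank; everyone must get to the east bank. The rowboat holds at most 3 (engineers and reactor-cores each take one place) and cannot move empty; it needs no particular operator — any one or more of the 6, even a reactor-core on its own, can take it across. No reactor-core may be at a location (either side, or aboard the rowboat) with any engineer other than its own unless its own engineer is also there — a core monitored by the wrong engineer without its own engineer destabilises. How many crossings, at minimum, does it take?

5

Counting alone: each trip to the east bank takes at most 3 across and each return brings at least 1 back, so after t trips out (and t−1 returns) at most 3t − (t−1) of the 6 are across; that first reaches 6 at t = 3, so at least 5 crossings are needed.
The plan below uses exactly 5 crossings, so it is optimal:
1. engineer II and reactor-core II cross → the east bank.
2. engineer II crosses ← the west bank.
3. engineer I, engineer II, and engineer III cross → the east bank.
4. reactor-core II crosses ← the west bank.
5. reactor-core I, reactor-core II, and reactor-core III cross → the east bank.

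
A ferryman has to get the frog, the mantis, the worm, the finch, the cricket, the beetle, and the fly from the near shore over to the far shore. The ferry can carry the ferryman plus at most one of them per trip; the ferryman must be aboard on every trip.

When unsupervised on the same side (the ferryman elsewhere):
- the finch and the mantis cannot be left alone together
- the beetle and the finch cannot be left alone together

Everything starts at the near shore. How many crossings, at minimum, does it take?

Counting alone: the ferryman can take at most 1 across per trip to the far shore, so moving all 7 needs at least 7 loaded trips out, with a return between consecutive ones — at least 13 crossings.
The safety rule pushes this higher. Following every safe sequence of crossings, the most of the 7 that can be at the far shore as the ferry arrives there on crossing 13 is 6 — never all 7.
So no plan with fewer than 15 crossings exists, and this one achieves 15:
1. Ferryman goes to the far shore with the finch.
2. Ferryman goes back to the near shore alone.
3. Ferryman goes to the far shore with the frog.
4. Ferryman goes back to the near shore alone.
5. Ferryman goes to the far shore with the mantis.
6. Ferryman goes back to the near shore with the finch.
7. Ferryman goes to the far shore with the beetle.
8. Ferryman goes back to the near shore alone.
9. Ferryman goes to the far shore with the worm.
10. Ferryman goes back to the near shore alone.
11. Ferryman goes to the far shore with the cricket.
12. Ferryman goes back to the near shore alone.
13. Ferryman goes to the far shore with the fly.
14. Ferryman goes back to the near shore alone.
15. Ferryman goes to the far shore with the finch.

15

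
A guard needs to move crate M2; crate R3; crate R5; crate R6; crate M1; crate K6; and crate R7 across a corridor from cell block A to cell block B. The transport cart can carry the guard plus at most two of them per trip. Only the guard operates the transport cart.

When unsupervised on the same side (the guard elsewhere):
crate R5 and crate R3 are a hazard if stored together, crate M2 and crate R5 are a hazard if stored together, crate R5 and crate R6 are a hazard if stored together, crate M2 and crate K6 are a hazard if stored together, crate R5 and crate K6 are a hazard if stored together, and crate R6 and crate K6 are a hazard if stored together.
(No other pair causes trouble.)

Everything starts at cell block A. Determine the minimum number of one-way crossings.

Counting alone: the guard can take at most 2 across per trip to cell block B, so moving all 7 needs at least 4 loaded trips out, with a return between consecutive ones — at least 7 crossings.
The safety rule pushes this higher. Following every safe sequence of crossings, the most of the 7 that can be at cell block B as the transport cart arrives there on crossings 7, 9 is 5, 6 respectively — never all 7.
So no plan with fewer than 11 crossings exists, and this one achieves 11:
1. Guard goes to cell block B with crate K6 and crate R5.
2. Guard goes back to cell block A with crate R5.
3. Guard goes to cell block B with crate R3 and crate R5.
4. Guard goes back to cell block A with crate R5.
5. Guard goes to cell block B with crate M2 and crate R6.
6. Guard goes back to cell block A with crate K6.
7. Guard goes to cell block B with crate M1 and crate R5.
8. Guard goes back to cell block A with crate R5.
9. Guard goes to cell block B with crate R5 and crate R7.
10. Guard goes back to cell block A with crate R5.
11. Guard goes to cell block B with crate K6 and crate R5.

11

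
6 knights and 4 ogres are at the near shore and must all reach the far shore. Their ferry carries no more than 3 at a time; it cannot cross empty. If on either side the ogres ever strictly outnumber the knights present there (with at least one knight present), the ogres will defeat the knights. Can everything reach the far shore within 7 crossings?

No

Counting alone: each trip to the far shore takes at most 3 across and each return brings at least 1 back, so after t trips out (and t−1 returns) at most 3t − (t−1) of the 10 are across; that first reaches 10 at t = 5, so at least 9 crossings are needed.
Since 7 < 9, 7 crossings cannot be enough. (The shortest complete plan in fact takes 9:)
1. 2 ogres → the far shore.  (the near shore: 6K 2O; the far shore: 0K 2O)
2. 1 ogre ← the near shore.  (the near shore: 6K 3O; the far shore: 0K 1O)
3. 3 ogres → the far shore.  (the near shore: 6K 0O; the far shore: 0K 4O)
4. 1 ogre ← the near shore.  (the near shore: 6K 1O; the far shore: 0K 3O)
5. 3 knights → the far shore.  (the near shore: 3K 1O; the far shore: 3K 3O)
6. 1 ogre ← the near shore.  (the near shore: 3K 2O; the far shore: 3K 2O)
7. 1 knight and 2 ogres → the far shore.  (the near shore: 2K 0O; the far shore: 4K 4O)
8. 1 ogre ← the near shore.  (the near shore: 2K 1O; the far shore: 4K 3O)
9. 2 knights and 1 ogre → the far shore.  (the near shore: 0K 0O; the far shore: 6K 4O)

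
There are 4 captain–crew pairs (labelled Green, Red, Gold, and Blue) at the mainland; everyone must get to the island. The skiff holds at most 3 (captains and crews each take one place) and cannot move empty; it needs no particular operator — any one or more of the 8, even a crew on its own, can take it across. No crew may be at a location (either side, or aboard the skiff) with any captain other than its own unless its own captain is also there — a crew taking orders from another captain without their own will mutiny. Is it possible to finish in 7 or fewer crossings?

No

Counting alone: each trip to the island takes at most 3 across and each return brings at least 1 back, so after t trips out (and t−1 returns) at most 3t − (t−1) of the 8 are across; that first reaches 8 at t = 4, so at least 7 crossings are needed.
The safety rule pushes this higher. Following every safe sequence of crossings, the most of the 8 that can be at the island as the skiff arrives there on crossing 7 is 7 — never all 8.
So the move cannot be finished within 7 crossings. (The shortest complete plan takes 9:)
1. captain Green and crew Green cross → the island.
2. captain Green crosses ← the mainland.
3. captain Green, captain Red, and crew Red cross → the island.
4. captain Green and crew Green cross ← the mainland.
5. captain Blue, captain Gold, and captain Green cross → the island.
6. crew Red crosses ← the mainland.
7. crew Green and crew Red cross → the island.
8. crew Green crosses ← the mainland.
9. crew Blue, crew Gold, and crew Green cross → the island.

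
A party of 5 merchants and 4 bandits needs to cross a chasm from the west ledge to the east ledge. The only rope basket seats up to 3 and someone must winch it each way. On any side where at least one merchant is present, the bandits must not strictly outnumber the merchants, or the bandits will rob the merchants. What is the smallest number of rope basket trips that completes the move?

7

Counting alone: each trip to the east ledge takes at most 3 across and each return brings at least 1 back, so after t trips out (and t−1 returns) at most 3t − (t−1) of the 9 are across; that first reaches 9 at t = 4, so at least 7 crossings are needed.
The plan below uses exactly 7 crossings, so it is optimal:
1. 3 bandits → the east ledge.  (the west ledge: 5M 1B; the east ledge: 0M 3B)
2. 1 bandit ← the west ledge.  (the west ledge: 5M 2B; the east ledge: 0M 2B)
3. 3 merchants → the east ledge.  (the west ledge: 2M 2B; the east ledge: 3M 2B)
4. 1 merchant ← the west ledge.  (the west ledge: 3M 2B; the east ledge: 2M 2B)
5. 2 merchants and 1 bandit → the east ledge.  (the west ledge: 1M 1B; the east ledge: 4M 3B)
6. 1 merchant ← the west ledge.  (the west ledge: 2M 1B; the east ledge: 3M 3B)
7. 2 merchants and 1 bandit → the east ledge.  (the west ledge: 0M 0B; the east ledge: 5M 4B)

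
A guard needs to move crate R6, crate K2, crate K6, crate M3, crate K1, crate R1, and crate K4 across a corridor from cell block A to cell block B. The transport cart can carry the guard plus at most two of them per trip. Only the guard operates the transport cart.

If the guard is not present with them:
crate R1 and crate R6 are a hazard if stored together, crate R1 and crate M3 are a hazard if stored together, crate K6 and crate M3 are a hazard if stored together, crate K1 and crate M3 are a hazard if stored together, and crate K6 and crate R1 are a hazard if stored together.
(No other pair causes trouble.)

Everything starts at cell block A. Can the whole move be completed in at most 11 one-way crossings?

Yes — this plan uses 11 crossings (≤ 11):
1. Guard goes to cell block B with crate M3 and crate R1.  [cell block A: crate K1, crate K2, crate K4, crate K6, crate R6 | cell block B: crate M3, crate R1]
2. Guard goes back to cell block A with crate M3.  [cell block A: crate K1, crate K2, crate K4, crate K6, crate M3, crate R6 | cell block B: crate R1]
3. Guard goes to cell block B with crate M3 and crate R6.  [cell block A: crate K1, crate K2, crate K4, crate K6 | cell block B: crate M3, crate R1, crate R6]
4. Guard goes back to cell block A with crate R1.  [cell block A: crate K1, crate K2, crate K4, crate K6, crate R1 | cell block B: crate M3, crate R6]
5. Guard goes to cell block B with crate K2 and crate K6.  [cell block A: crate K1, crate K4, crate R1 | cell block B: crate K2, crate K6, crate M3, crate R6]
6. Guard goes back to cell block A with crate K6.  [cell block A: crate K1, crate K4, crate K6, crate R1 | cell block B: crate K2, crate M3, crate R6]
7. Guard goes to cell block B with crate K1 and crate K6.  [cell block A: crate K4, crate R1 | cell block B: crate K1, crate K2, crate K6, crate M3, crate R6]
8. Guard goes back to cell block A with crate M3.  [cell block A: crate K4, crate M3, crate R1 | cell block B: crate K1, crate K2, crate K6, crate R6]
9. Guard goes to cell block B with crate K4 and crate M3.  [cell block A: crate R1 | cell block B: crate K1, crate K2, crate K4, crate K6, crate M3, crate R6]
10. Guard goes back to cell block A with crate M3.  [cell block A: crate M3, crate R1 | cell block B: crate K1, crate K2, crate K4, crate K6, crate R6]
11. Guard goes to cell block B with crate M3 and crate R1.  [cell block A: — | cell block B: crate K1, crate K2, crate K4, crate K6, crate M3, crate R1, crate R6]

Yes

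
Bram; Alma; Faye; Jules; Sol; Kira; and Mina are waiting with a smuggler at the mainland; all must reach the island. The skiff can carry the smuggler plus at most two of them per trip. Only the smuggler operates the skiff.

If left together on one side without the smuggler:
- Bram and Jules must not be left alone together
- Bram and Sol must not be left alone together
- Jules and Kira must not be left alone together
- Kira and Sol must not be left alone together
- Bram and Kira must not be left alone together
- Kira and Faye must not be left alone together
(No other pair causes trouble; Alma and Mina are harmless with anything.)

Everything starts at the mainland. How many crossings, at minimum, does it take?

Counting alone: the smuggler can take at most 2 across per trip to the island, so moving all 7 needs at least 4 loaded trips out, with a return between consecutive ones — at least 7 crossings.
The safety rule pushes this higher. Following every safe sequence of crossings, the most of the 7 that can be at the island as the skiff arrives there on crossings 7, 9 is 5, 6 respectively — never all 7.
So no plan with fewer than 11 crossings exists, and this one achieves 11:
1. Smuggler goes to the island with Bram and Kira.
2. Smuggler goes back to the mainland with Bram.
3. Smuggler goes to the island with Alma and Bram.
4. Smuggler goes back to the mainland with Bram.
5. Smuggler goes to the island with Bram and Faye.
6. Smuggler goes back to the mainland with Kira.
7. Smuggler goes to the island with Jules and Sol.
8. Smuggler goes back to the mainland with Bram.
9. Smuggler goes to the island with Bram and Mina.
10. Smuggler goes back to the mainland with Bram.
11. Smuggler goes to the island with Bram and Kira.

11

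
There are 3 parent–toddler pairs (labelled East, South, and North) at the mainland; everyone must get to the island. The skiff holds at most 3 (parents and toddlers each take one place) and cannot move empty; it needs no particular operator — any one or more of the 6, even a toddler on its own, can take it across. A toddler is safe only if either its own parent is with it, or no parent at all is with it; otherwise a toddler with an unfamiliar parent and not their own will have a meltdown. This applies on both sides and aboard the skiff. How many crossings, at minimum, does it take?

Counting alone: each trip to the island takes at most 3 across and each return brings at least 1 back, so after t trips out (and t−1 returns) at most 3t − (t−1) of the 6 are across; that first reaches 6 at t = 3, so at least 5 crossings are needed.
The plan below uses exactly 5 crossings, so it is optimal:
1. parent East and toddler East cross → the island.
2. parent East crosses ← the mainland.
3. parent East, parent North, and parent South cross → the island.
4. toddler East crosses ← the mainland.
5. toddler East, toddler North, and toddler South cross → the island.

5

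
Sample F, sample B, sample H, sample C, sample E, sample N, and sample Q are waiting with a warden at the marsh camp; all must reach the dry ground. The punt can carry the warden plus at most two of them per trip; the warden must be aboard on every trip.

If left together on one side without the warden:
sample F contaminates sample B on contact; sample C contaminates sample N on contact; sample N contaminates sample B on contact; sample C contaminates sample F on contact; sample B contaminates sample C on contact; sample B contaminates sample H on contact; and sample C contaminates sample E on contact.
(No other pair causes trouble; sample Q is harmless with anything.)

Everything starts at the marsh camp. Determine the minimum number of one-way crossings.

11

Counting alone: the warden can take at most 2 across per trip to the dry ground, so moving all 7 needs at least 4 loaded trips out, with a return between consecutive ones — at least 7 crossings.
The safety rule pushes this higher. Following every safe sequence of crossings, the most of the 7 that can be at the dry ground as the punt arrives there on crossings 7, 9 is 5, 6 respectively — never all 7.
So no plan with fewer than 11 crossings exists, and this one achieves 11:
1. Warden goes to the dry ground with sample B and sample C.
2. Warden goes back to the marsh camp with sample B.
3. Warden goes to the dry ground with sample B and sample H.
4. Warden goes back to the marsh camp with sample B.
5. Warden goes to the dry ground with sample F and sample N.
6. Warden goes back to the marsh camp with sample C.
7. Warden goes to the dry ground with sample B and sample E.
8. Warden goes back to the marsh camp with sample B.
9. Warden goes to the dry ground with sample B and sample Q.
10. Warden goes back to the marsh camp with sample B.
11. Warden goes to the dry ground with sample B and sample C.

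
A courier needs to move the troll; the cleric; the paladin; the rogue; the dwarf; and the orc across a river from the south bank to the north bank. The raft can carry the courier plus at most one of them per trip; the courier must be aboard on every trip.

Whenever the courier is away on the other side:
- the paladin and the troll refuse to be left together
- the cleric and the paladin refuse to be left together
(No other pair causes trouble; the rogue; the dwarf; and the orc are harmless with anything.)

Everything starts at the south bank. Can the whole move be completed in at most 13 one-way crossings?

Yes — this plan uses 13 crossings (≤ 13):
1. Courier goes to the north bank with the paladin.
2. Courier goes back to the south bank alone.
3. Courier goes to the north bank with the troll.
4. Courier goes back to the south bank with the paladin.
5. Courier goes to the north bank with the cleric.
6. Courier goes back to the south bank alone.
7. Courier goes to the north bank with the rogue.
8. Courier goes back to the south bank alone.
9. Courier goes to the north bank with the dwarf.
10. Courier goes back to the south bank alone.
11. Courier goes to the north bank with the orc.
12. Courier goes back to the south bank alone.
13. Courier goes to the north bank with the paladin.

Yes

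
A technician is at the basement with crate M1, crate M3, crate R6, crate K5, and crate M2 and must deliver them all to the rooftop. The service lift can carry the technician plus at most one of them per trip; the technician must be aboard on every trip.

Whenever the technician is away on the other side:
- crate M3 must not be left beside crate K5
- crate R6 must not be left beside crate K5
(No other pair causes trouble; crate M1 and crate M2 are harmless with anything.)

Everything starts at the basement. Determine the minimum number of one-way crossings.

Counting alone: the technician can take at most 1 across per trip to the rooftop, so moving all 5 needs at least 5 loaded trips out, with a return between consecutive ones — at least 9 crossings.
The safety rule pushes this higher. Following every safe sequence of crossings, the most of the 5 that can be at the rooftop as the service lift arrives there on crossing 9 is 4 — never all 5.
So no plan with fewer than 11 crossings exists, and this one achieves 11:
1. Technician goes to the rooftop with crate K5.  [the basement: crate M1, crate M2, crate M3, crate R6 | the rooftop: crate K5]
2. Technician goes back to the basement alone.  [the basement: crate M1, crate M2, crate M3, crate R6 | the rooftop: crate K5]
3. Technician goes to the rooftop with crate M1.  [the basement: crate M2, crate M3, crate R6 | the rooftop: crate K5, crate M1]
4. Technician goes back to the basement alone.  [the basement: crate M2, crate M3, crate R6 | the rooftop: crate K5, crate M1]
5. Technician goes to the rooftop with crate M3.  [the basement: crate M2, crate R6 | the rooftop: crate K5, crate M1, crate M3]
6. Technician goes back to the basement with crate K5.  [the basement: crate K5, crate M2, crate R6 | the rooftop: crate M1, crate M3]
7. Technician goes to the rooftop with crate R6.  [the basement: crate K5, crate M2 | the rooftop: crate M1, crate M3, crate R6]
8. Technician goes back to the basement alone.  [the basement: crate K5, crate M2 | the rooftop: crate M1, crate M3, crate R6]
9. Technician goes to the rooftop with crate M2.  [the basement: crate K5 | the rooftop: crate M1, crate M2, crate M3, crate R6]
10. Technician goes back to the basement alone.  [the basement: crate K5 | the rooftop: crate M1, crate M2, crate M3, crate R6]
11. Technician goes to the rooftop with crate K5.  [the basement: — | the rooftop: crate K5, crate M1, crate M2, crate M3, crate R6]

11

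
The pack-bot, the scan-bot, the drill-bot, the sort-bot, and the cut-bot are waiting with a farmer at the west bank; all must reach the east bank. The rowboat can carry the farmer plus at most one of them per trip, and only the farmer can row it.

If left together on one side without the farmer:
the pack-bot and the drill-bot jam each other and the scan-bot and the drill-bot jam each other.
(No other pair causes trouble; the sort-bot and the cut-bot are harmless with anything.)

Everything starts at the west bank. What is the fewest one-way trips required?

11

Counting alone: the farmer can take at most 1 across per trip to the east bank, so moving all 5 needs at least 5 loaded trips out, with a return between consecutive ones — at least 9 crossings.
The safety rule pushes this higher. Following every safe sequence of crossings, the most of the 5 that can be at the east bank as the rowboat arrives there on crossing 9 is 4 — never all 5.
So no plan with fewer than 11 crossings exists, and this one achieves 11:
1. Farmer goes to the east bank with the drill-bot.
2. Farmer goes back to the west bank alone.
3. Farmer goes to the east bank with the pack-bot.
4. Farmer goes back to the west bank with the drill-bot.
5. Farmer goes to the east bank with the scan-bot.
6. Farmer goes back to the west bank alone.
7. Farmer goes to the east bank with the sort-bot.
8. Farmer goes back to the west bank alone.
9. Farmer goes to the east bank with the cut-bot.
10. Farmer goes back to the west bank alone.
11. Farmer goes to the east bank with the drill-bot.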